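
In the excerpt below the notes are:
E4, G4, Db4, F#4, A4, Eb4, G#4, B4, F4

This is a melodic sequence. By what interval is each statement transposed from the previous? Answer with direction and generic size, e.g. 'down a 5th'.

The 3-note cells begin on E4, F#4, G#4 — each up a 2nd from the last.
From E4 to F#4: up a 2nd.

up a 2nd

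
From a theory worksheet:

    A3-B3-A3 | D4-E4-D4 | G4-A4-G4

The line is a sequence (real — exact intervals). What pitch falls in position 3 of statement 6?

Bb5

The unit is 3 notes. Position-3 pitches of the 3 shown cells: A3, D4, G4.
Extending up a 4th: C5 → F5 → Bb5.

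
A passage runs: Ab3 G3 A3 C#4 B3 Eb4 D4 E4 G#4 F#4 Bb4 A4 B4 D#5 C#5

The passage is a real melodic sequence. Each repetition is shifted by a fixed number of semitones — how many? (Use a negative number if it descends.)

7

With a 5-note motive the entries are Ab3, Eb4, Bb4, each up a 5th from the previous.
Ab3→Eb4 is 63 − 56 = 7 semitones.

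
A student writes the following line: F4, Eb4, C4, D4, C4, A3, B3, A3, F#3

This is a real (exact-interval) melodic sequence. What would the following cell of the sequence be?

Taking 3-note groups, the heads are F4, D4, B3: the pattern moves down a 3rd.
From G#3 the exact shape gives G#3 F#3 D#3.

G#3 F#3 D#3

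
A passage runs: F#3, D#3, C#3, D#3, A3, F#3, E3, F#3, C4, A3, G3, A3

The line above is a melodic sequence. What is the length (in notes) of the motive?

4

There are 12 notes; a 4-note unit gives 3 cells:
F#3 D#3 C#3 D#3 | A3 F#3 E3 F#3 | C4 A3 G3 A3
That's a consistent up a 3rd shift per cell, and no other grouping gives one.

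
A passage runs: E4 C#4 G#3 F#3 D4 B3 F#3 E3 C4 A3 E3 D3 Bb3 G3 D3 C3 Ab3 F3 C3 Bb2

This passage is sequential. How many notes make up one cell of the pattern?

20 notes total. Splitting into 5 groups of 4:
E4 C#4 G#3 F#3 | D4 B3 F#3 E3 | C4 A3 E3 D3 | Bb3 G3 D3 C3 | Ab3 F3 C3 Bb2
That's a consistent down a 2nd shift per cell, and no other grouping gives one.

4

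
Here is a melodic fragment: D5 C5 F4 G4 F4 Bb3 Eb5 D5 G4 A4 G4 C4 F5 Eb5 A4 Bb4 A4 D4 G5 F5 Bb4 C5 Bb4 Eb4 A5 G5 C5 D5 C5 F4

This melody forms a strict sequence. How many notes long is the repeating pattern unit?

30 notes total. Splitting into 5 groups of 6:
D5 C5 F4 G4 F4 Bb3 | Eb5 D5 G4 A4 G4 C4 | F5 Eb5 A4 Bb4 A4 D4 | G5 F5 Bb4 C5 Bb4 Eb4 | A5 G5 C5 D5 C5 F4
Each cell is the previous one up a 2nd — so the unit is 6 notes.

6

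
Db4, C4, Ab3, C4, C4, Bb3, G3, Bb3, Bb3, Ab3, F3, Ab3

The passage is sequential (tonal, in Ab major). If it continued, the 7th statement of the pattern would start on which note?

Eb3

The 4-note cells begin on Db4, C4, Bb3 — each down a 2nd from the last.
Continuing: Ab3 → G3 → F3 → Eb3. Statement 7 starts on Eb3.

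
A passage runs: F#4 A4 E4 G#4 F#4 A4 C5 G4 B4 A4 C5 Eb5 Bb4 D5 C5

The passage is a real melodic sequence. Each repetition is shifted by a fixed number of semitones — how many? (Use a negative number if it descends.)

3

With a 5-note motive the entries are F#4, A4, C5, each up a 3rd from the previous.
Counting half-steps from F#4 to A4: 3.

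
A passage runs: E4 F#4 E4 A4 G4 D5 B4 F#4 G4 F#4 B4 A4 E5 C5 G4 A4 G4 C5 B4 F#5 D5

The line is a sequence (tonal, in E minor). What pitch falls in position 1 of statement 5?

B4

Grouping in 7s, the 1st note of each cell is E4, F#4, G4.
Carrying that up a 2nd forward: A4 → B4.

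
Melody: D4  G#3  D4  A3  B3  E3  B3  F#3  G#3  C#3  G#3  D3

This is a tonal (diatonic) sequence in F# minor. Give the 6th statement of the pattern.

With a 4-note motive the entries are D4, B3, G#3, each down a 3rd from the previous.
Continuing the starts: E3 → C#3 → A2.
Statement 6 starts on A2 and keeps the same diatonic contour: A2 D2 A2 E2.

A2 D2 A2 E2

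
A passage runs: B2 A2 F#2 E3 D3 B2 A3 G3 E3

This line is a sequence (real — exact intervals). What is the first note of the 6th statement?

C5

With a 3-note motive the entries are B2, E3, A3, each up a 4th from the previous.
Extending the heads up a 4th: D4 → G4 → C5.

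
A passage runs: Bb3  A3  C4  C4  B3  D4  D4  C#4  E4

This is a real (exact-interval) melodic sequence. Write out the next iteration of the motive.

Unit = 3 notes; the statements start on Bb3, C4, D4, moving up a 2nd each time.
From E4 the exact shape gives E4 D#4 F#4.

E4 D#4 F#4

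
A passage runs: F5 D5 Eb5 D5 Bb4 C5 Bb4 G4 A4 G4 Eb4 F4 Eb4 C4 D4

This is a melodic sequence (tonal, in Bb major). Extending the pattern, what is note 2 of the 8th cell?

D3

With 3-note cells, note 2 of each statement runs D5, Bb4, G4, Eb4, C4.
Carrying that down a 3rd forward: A3 → F3 → D3.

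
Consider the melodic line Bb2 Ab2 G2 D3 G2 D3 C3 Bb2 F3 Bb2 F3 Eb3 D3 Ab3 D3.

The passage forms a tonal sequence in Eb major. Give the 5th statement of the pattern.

C4 Bb3 Ab3 Eb4 Ab3

Taking 5-note groups, the heads are Bb2, D3, F3: the pattern moves up a 3rd.
Continuing the starts: Ab3 → C4.
From C4 the diatonic shape gives C4 Bb3 Ab3 Eb4 Ab3.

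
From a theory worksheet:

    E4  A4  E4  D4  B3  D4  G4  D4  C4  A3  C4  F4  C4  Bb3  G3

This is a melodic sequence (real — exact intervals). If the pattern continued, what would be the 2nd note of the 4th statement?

Eb4

With 5-note cells, note 2 of each statement runs A4, G4, F4.
Each moves down a 2nd; the next is Eb4.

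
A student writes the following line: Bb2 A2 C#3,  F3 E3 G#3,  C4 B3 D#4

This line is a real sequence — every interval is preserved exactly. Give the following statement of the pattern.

The 3-note cells begin on Bb2, F3, C4 — each up a 5th from the last.
Statement 4 starts on G4 and keeps the same exact contour: G4 F#4 A#4.

G4 F#4 A#4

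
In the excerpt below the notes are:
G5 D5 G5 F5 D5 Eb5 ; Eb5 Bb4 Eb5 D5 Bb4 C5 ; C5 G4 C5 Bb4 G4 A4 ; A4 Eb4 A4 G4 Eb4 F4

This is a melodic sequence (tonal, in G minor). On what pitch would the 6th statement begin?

D4

The 6-note cells begin on G5, Eb5, C5, A4 — each down a 3rd from the last.
Extending the heads down a 3rd: F4 → D4.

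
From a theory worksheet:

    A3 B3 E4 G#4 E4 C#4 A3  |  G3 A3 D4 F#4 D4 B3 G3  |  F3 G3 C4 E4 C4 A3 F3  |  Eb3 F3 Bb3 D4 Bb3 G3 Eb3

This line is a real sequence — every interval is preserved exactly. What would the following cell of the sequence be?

Taking 7-note groups, the heads are A3, G3, F3, Eb3: the pattern moves down a 2nd.
Statement 5 starts on Db3 and keeps the same exact contour: Db3 Eb3 Ab3 C4 Ab3 F3 Db3.

Db3 Eb3 Ab3 C4 Ab3 F3 Db3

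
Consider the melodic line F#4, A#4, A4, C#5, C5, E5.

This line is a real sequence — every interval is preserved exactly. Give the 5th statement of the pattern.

Gb5 Bb5

The 2-note cells begin on F#4, A4, C5 — each up a 3rd from the last.
Carrying on: Eb5 → Gb5.
So cell 5 is Gb5 Bb5.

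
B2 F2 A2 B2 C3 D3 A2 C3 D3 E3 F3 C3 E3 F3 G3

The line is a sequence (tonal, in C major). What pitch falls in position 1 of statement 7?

G4

With 5-note cells, note 1 of each statement runs B2, D3, F3.
Each moves up a 3rd. Continuing: A3 → C4 → E4 → G4.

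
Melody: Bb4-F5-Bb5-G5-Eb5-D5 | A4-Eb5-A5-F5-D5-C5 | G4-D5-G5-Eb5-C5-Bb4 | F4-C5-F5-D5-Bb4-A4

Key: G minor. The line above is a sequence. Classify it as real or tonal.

Every note is diatonic to G minor.
Cell 1 has +7 semitones from note 1 to 2, but cell 2 has +6 — the interval quality changes while the contour stays the same, which is the hallmark of a tonal sequence.

tonal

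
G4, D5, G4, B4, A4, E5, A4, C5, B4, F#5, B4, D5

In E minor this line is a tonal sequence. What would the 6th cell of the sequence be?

E5 B5 E5 G5

Taking 4-note groups, the heads are G4, A4, B4: the pattern moves up a 2nd.
Continuing the starts: C5 → D5 → E5.
From E5 the diatonic shape gives E5 B5 E5 G5.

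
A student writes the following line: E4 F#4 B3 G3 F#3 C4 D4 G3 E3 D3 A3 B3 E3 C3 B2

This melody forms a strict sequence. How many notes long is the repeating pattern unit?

15 notes total. Splitting into 3 groups of 5:
E4 F#4 B3 G3 F#3 | C4 D4 G3 E3 D3 | A3 B3 E3 C3 B2
That's a consistent down a 3rd shift per cell, and no other grouping gives one.

5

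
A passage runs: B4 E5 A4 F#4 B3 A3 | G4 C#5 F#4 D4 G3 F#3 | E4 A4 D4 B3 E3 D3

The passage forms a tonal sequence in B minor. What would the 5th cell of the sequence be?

A3 D4 G3 E3 A2 G2

The 6-note cells begin on B4, G4, E4 — each down a 3rd from the last.
Continuing the starts: C#4 → A3.
From A3 the diatonic shape gives A3 D4 G3 E3 A2 G2.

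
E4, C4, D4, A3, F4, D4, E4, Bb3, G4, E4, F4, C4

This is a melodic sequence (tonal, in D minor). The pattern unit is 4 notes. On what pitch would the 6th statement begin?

The 4-note cells begin on E4, F4, G4 — each up a 2nd from the last.
Extending the heads up a 2nd: A4 → Bb4 → C5.

C5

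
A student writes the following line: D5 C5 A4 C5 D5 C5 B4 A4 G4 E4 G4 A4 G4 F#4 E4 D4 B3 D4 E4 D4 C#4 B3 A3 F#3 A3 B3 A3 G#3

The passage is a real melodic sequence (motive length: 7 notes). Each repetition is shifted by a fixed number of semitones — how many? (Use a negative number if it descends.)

-5

With a 7-note motive the entries are D5, A4, E4, B3, each down a 4th from the previous.
Counting half-steps from D5 to A4: -5.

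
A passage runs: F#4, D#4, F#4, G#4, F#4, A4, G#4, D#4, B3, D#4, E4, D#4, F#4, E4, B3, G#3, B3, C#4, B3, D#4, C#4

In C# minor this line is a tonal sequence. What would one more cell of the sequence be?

G#3 E3 G#3 A3 G#3 B3 A3

The 7-note cells begin on F#4, D#4, B3 — each down a 3rd from the last.
From G#3 the diatonic shape gives G#3 E3 G#3 A3 G#3 B3 A3.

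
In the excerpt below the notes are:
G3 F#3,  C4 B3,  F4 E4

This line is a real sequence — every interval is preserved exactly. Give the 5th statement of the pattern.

Eb5 D5

With a 2-note motive the entries are G3, C4, F4, each up a 4th from the previous.
Continuing the starts: Bb4 → Eb5.
From Eb5 the exact shape gives Eb5 D5.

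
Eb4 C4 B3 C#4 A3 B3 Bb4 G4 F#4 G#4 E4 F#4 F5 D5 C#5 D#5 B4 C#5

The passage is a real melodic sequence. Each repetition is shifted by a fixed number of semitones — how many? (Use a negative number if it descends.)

Taking 6-note groups, the heads are Eb4, Bb4, F5: the pattern moves up a 5th.
Counting half-steps from Eb4 to Bb4: 7.

7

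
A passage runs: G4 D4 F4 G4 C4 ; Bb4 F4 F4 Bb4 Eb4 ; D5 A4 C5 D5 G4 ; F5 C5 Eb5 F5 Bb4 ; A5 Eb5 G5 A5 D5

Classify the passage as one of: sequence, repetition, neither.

Note 3 of cell 2 is F4; if this were a sequence it would be A4. No unit length gives a consistent transposition pattern.

neither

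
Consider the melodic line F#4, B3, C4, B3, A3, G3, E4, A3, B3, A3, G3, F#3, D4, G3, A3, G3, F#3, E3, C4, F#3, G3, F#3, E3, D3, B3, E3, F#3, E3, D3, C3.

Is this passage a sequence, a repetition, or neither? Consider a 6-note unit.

sequence

Each 6-note cell is the previous one transposed down a 2nd.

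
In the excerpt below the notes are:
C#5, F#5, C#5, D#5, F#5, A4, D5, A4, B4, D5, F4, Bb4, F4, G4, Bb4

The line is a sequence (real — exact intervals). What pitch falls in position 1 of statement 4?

Db4

Grouping in 5s, the 1st note of each cell is C#5, A4, F4.
From F4, down a 3rd gives Db4.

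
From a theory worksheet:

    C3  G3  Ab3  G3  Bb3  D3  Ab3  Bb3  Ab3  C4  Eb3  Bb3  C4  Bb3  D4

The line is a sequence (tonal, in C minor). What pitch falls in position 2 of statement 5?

The unit is 5 notes. Position-2 pitches of the 3 shown cells: G3, Ab3, Bb3.
Carrying that up a 2nd forward: C4 → D4.

D4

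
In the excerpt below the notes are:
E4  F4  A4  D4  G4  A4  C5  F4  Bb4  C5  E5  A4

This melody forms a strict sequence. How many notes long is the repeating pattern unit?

There are 12 notes; a 4-note unit gives 3 cells:
E4 F4 A4 D4 | G4 A4 C5 F4 | Bb4 C5 E5 A4
Every group is a transposition up a 3rd of the one before; no shorter unit works.

4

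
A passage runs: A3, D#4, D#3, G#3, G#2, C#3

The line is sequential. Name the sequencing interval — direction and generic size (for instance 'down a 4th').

down a 5th

The 2-note cells begin on A3, D#3, G#2 — each down a 5th from the last.
A3 to D#3 is down a 5th.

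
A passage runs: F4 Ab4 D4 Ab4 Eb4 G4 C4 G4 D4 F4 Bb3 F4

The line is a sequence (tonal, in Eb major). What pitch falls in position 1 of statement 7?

G3

Grouping in 4s, the 1st note of each cell is F4, Eb4, D4.
Extending down a 2nd: C4 → Bb3 → Ab3 → G3.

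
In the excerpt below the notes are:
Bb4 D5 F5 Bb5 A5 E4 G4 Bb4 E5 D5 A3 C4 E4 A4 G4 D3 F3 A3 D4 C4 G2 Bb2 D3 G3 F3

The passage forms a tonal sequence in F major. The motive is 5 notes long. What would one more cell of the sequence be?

C2 E2 G2 C3 Bb2

The 5-note cells begin on Bb4, E4, A3, D3, G2 — each down a 5th from the last.
Statement 6 starts on C2 and keeps the same diatonic contour: C2 E2 G2 C3 Bb2.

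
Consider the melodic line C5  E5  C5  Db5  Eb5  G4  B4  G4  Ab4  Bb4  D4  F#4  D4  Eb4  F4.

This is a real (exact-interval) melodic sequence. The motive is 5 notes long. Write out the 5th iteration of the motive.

E3 G#3 E3 F3 G3

Unit = 5 notes; the statements start on C5, G4, D4, moving down a 4th each time.
Extending down a 4th: A3 → E3.
So cell 5 is E3 G#3 E3 F3 G3.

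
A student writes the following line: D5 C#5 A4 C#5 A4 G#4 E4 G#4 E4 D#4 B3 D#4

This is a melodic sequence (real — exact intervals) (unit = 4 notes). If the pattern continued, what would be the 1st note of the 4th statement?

Grouping in 4s, the 1st note of each cell is D5, A4, E4.
One more down a 4th gives B3.

B3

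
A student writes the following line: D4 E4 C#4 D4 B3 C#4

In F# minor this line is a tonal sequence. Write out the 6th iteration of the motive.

With a 2-note motive the entries are D4, C#4, B3, each down a 2nd from the previous.
Extending down a 2nd: A3 → G#3 → F#3.
From F#3 the diatonic shape gives F#3 G#3.

F#3 G#3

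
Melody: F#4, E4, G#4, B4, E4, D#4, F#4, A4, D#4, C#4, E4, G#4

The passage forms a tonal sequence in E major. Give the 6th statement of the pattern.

A3 G#3 B3 D#4

The 4-note cells begin on F#4, E4, D#4 — each down a 2nd from the last.
Extending down a 2nd: C#4 → B3 → A3.
Statement 6 starts on A3 and keeps the same diatonic contour: A3 G#3 B3 D#4.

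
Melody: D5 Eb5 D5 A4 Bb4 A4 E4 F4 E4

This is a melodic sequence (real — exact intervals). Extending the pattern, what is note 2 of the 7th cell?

With 3-note cells, note 2 of each statement runs Eb5, Bb4, F4.
Each moves down a 4th. Continuing: C4 → G3 → D3 → A2.

A2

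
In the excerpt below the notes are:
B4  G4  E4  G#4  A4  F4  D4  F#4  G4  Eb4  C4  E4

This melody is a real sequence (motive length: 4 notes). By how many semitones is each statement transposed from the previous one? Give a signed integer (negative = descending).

With a 4-note motive the entries are B4, A4, G4, each down a 2nd from the previous.
B4→A4 is 69 − 71 = -2 semitones.

-2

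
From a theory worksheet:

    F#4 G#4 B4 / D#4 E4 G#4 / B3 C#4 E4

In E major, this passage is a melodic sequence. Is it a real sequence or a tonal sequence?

Every note is diatonic to E major.
Cell 1 has +2 semitones from note 1 to 2, but cell 2 has +1 — the interval quality changes while the contour stays the same, which is the hallmark of a tonal sequence.

tonal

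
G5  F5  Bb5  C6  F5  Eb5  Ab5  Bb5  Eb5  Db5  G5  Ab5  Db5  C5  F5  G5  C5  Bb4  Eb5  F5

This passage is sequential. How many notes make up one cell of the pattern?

4

There are 20 notes; a 4-note unit gives 5 cells:
G5 F5 Bb5 C6 | F5 Eb5 Ab5 Bb5 | Eb5 Db5 G5 Ab5 | Db5 C5 F5 G5 | C5 Bb4 Eb5 F5
Each cell is the previous one down a 2nd — so the unit is 4 notes.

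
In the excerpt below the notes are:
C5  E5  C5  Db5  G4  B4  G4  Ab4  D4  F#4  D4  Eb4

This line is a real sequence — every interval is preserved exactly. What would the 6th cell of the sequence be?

B2 D#3 B2 C3

Taking 4-note groups, the heads are C5, G4, D4: the pattern moves down a 4th.
Carrying on: A3 → E3 → B2.
Statement 6 starts on B2 and keeps the same exact contour: B2 D#3 B2 C3.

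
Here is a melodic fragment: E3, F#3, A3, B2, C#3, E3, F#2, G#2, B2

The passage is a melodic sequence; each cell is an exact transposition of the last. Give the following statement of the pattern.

The 3-note cells begin on E3, B2, F#2 — each down a 4th from the last.
From C#2 the exact shape gives C#2 D#2 F#2.

C#2 D#2 F#2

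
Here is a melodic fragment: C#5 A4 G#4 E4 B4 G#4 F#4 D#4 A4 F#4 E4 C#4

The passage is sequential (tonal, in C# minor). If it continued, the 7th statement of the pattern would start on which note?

Unit = 4 notes; the statements start on C#5, B4, A4, moving down a 2nd each time.
Extending the heads down a 2nd: G#4 → F#4 → E4 → D#4.

D#4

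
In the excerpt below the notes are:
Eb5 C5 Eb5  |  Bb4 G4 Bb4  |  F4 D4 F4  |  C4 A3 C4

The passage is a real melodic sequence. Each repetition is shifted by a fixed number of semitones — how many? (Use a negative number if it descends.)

The 3-note cells begin on Eb5, Bb4, F4, C4 — each down a 4th from the last.
Eb5 to Bb4 spans -5 semitones.

-5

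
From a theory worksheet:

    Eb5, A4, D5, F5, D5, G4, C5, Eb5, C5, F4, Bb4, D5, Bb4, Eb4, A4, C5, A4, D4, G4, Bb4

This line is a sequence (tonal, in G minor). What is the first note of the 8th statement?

Eb4

With a 4-note motive the entries are Eb5, D5, C5, Bb4, A4, each down a 2nd from the previous.
Continuing: G4 → F4 → Eb4. Statement 8 starts on Eb4.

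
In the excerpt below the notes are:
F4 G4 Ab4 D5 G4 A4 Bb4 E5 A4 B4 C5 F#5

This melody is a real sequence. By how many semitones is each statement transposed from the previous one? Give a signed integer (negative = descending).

The 4-note cells begin on F4, G4, A4 — each up a 2nd from the last.
Counting half-steps from F4 to G4: 2.

2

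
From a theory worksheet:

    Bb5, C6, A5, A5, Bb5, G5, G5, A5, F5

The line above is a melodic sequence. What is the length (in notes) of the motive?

Try groups of 3 (3 cells in 9 notes):
Bb5 C6 A5 | A5 Bb5 G5 | G5 A5 F5
Every group is a transposition down a 2nd of the one before; no shorter unit works.

3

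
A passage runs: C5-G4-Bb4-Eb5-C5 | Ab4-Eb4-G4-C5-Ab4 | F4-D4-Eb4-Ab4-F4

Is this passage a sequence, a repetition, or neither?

Note 2 of cell 3 is D4; if this were a sequence it would be C4. No unit length gives a consistent transposition pattern.

neither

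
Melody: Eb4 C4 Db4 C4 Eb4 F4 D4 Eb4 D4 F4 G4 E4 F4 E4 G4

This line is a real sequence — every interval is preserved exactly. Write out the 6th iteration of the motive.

Taking 5-note groups, the heads are Eb4, F4, G4: the pattern moves up a 2nd.
Extending up a 2nd: A4 → B4 → C#5.
So cell 6 is C#5 A#4 B4 A#4 C#5.

C#5 A#4 B4 A#4 C#5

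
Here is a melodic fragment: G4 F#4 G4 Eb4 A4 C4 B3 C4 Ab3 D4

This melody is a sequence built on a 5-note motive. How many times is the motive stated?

10 notes in groups of 5 gives 10/5 = 2 statements.
Starts: G4, C4 — each down a 5th.

2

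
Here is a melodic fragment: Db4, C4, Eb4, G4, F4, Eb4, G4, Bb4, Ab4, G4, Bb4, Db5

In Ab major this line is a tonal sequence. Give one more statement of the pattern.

C5 Bb4 Db5 F5

Unit = 4 notes; the statements start on Db4, F4, Ab4, moving up a 3rd each time.
From C5 the diatonic shape gives C5 Bb4 Db5 F5.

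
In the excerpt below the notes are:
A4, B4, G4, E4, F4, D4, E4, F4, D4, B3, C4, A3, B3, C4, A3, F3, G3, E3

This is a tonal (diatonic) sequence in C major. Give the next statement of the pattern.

F3 G3 E3 C3 D3 B2

With a 6-note motive the entries are A4, E4, B3, each down a 4th from the previous.
Statement 4 starts on F3 and keeps the same diatonic contour: F3 G3 E3 C3 D3 B2.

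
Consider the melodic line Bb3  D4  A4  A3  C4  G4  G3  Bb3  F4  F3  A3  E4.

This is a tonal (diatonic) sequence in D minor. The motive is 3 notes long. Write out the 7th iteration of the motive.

Taking 3-note groups, the heads are Bb3, A3, G3, F3: the pattern moves down a 2nd.
Carrying on: E3 → D3 → C3.
So cell 7 is C3 E3 Bb3.

C3 E3 Bb3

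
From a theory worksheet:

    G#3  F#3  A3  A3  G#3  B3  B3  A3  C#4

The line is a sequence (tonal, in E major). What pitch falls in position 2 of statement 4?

With 3-note cells, note 2 of each statement runs F#3, G#3, A3.
From A3, up a 2nd gives B3.

B3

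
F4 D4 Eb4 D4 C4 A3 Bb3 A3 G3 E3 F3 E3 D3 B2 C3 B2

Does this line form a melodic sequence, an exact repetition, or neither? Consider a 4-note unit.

sequence

Each 4-note cell is the previous one transposed down a 4th.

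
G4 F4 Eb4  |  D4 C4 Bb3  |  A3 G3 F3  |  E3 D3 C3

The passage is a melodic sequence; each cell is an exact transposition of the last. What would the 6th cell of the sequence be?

With a 3-note motive the entries are G4, D4, A3, E3, each down a 4th from the previous.
Continuing the starts: B2 → F#2.
So cell 6 is F#2 E2 D2.

F#2 E2 D2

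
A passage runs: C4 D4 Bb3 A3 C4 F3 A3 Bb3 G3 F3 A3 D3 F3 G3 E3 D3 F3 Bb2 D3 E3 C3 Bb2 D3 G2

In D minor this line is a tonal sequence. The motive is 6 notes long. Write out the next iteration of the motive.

With a 6-note motive the entries are C4, A3, F3, D3, each down a 3rd from the previous.
Statement 5 starts on Bb2 and keeps the same diatonic contour: Bb2 C3 A2 G2 Bb2 E2.

Bb2 C3 A2 G2 Bb2 E2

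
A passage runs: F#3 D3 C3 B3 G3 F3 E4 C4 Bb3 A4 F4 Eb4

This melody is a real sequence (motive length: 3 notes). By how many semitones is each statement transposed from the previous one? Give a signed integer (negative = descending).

Taking 3-note groups, the heads are F#3, B3, E4, A4: the pattern moves up a 4th.
F#3 to B3 spans +5 semitones.

5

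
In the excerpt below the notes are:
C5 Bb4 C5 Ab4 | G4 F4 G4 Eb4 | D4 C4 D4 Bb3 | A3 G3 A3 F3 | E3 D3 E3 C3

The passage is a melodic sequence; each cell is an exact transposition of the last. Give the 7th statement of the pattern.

The 4-note cells begin on C5, G4, D4, A3, E3 — each down a 4th from the last.
Extending down a 4th: B2 → F#2.
So cell 7 is F#2 E2 F#2 D2.

F#2 E2 F#2 D2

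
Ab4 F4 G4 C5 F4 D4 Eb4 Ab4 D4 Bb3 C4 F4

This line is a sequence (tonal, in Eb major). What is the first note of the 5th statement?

G3

Taking 4-note groups, the heads are Ab4, F4, D4: the pattern moves down a 3rd.
Extending the heads down a 3rd: Bb3 → G3.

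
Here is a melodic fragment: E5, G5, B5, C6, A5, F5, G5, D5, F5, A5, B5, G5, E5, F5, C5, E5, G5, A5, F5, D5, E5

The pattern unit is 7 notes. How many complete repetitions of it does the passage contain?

3

21 notes in groups of 7 gives 21/7 = 3 statements.
Starts: E5, D5, C5 — each down a 2nd.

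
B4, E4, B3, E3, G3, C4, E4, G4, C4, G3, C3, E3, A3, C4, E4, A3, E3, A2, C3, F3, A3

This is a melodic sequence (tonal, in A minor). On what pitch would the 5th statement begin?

With a 7-note motive the entries are B4, G4, E4, each down a 3rd from the previous.
Extending the heads down a 3rd: C4 → A3.

A3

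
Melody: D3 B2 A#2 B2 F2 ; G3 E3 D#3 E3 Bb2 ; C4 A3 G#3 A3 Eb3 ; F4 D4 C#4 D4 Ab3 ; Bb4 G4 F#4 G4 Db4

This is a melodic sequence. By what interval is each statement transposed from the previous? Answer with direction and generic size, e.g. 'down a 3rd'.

With a 5-note motive the entries are D3, G3, C4, F4, Bb4, each up a 4th from the previous.
From D3 to G3: up a 4th.

up a 4th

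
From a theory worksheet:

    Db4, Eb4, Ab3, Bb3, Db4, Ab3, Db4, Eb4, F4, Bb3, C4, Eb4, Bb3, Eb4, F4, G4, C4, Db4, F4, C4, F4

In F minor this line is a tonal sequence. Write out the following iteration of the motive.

With a 7-note motive the entries are Db4, Eb4, F4, each up a 2nd from the previous.
Statement 4 starts on G4 and keeps the same diatonic contour: G4 Ab4 Db4 Eb4 G4 Db4 G4.

G4 Ab4 Db4 Eb4 G4 Db4 G4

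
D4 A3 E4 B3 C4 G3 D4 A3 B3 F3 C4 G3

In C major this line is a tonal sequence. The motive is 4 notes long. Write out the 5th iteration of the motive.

G3 D3 A3 E3

Unit = 4 notes; the statements start on D4, C4, B3, moving down a 2nd each time.
Extending down a 2nd: A3 → G3.
Statement 5 starts on G3 and keeps the same diatonic contour: G3 D3 A3 E3.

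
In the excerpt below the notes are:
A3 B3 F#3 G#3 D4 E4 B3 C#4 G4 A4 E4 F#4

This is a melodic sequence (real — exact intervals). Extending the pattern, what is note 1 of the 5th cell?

Grouping in 4s, the 1st note of each cell is A3, D4, G4.
Each moves up a 4th. Continuing: C5 → F5.

F5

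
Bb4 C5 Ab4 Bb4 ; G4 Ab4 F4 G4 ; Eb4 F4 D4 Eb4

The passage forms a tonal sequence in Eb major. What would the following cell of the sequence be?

The 4-note cells begin on Bb4, G4, Eb4 — each down a 3rd from the last.
From C4 the diatonic shape gives C4 D4 Bb3 C4.

C4 D4 Bb3 C4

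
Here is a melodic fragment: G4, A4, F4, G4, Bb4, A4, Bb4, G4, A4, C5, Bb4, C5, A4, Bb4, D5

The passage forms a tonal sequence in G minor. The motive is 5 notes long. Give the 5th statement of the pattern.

Taking 5-note groups, the heads are G4, A4, Bb4: the pattern moves up a 2nd.
Continuing the starts: C5 → D5.
From D5 the diatonic shape gives D5 Eb5 C5 D5 F5.

D5 Eb5 C5 D5 F5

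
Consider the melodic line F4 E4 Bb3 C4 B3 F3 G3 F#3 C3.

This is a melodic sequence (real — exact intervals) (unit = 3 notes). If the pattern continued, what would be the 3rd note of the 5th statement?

D2

The unit is 3 notes. Position-3 pitches of the 3 shown cells: Bb3, F3, C3.
Each moves down a 4th. Continuing: G2 → D2.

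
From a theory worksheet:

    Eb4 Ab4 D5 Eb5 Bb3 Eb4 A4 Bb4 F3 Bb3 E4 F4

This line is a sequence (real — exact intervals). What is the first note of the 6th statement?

D2

The 4-note cells begin on Eb4, Bb3, F3 — each down a 4th from the last.
Continuing: C3 → G2 → D2. Statement 6 starts on D2.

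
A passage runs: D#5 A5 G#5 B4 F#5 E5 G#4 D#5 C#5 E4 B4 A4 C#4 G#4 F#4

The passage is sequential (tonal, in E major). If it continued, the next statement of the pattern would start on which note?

A3

Unit = 3 notes; the statements start on D#5, B4, G#4, E4, C#4, moving down a 3rd each time.
One more step down a 3rd gives A3.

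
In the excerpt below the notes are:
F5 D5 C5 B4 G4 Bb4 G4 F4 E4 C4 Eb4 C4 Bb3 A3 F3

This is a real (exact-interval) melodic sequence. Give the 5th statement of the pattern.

Unit = 5 notes; the statements start on F5, Bb4, Eb4, moving down a 5th each time.
Continuing the starts: Ab3 → Db3.
Statement 5 starts on Db3 and keeps the same exact contour: Db3 Bb2 Ab2 G2 Eb2.

Db3 Bb2 Ab2 G2 Eb2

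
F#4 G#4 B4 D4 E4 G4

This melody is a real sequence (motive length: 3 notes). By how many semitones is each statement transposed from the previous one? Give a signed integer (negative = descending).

-4

With a 3-note motive the entries are F#4, D4, each down a 3rd from the previous.
F#4 to D4 spans -4 semitones.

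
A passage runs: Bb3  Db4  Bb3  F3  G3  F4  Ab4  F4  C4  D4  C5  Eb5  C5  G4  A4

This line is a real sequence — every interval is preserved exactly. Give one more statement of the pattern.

G5 Bb5 G5 D5 E5

Taking 5-note groups, the heads are Bb3, F4, C5: the pattern moves up a 5th.
From G5 the exact shape gives G5 Bb5 G5 D5 E5.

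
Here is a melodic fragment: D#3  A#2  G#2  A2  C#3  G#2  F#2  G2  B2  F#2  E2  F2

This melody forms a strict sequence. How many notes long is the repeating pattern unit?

12 notes total. Splitting into 3 groups of 4:
D#3 A#2 G#2 A2 | C#3 G#2 F#2 G2 | B2 F#2 E2 F2
Every group is a transposition down a 2nd of the one before; no shorter unit works.

4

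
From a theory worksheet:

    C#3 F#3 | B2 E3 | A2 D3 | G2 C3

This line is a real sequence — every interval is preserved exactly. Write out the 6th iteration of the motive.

Eb2 Ab2

The 2-note cells begin on C#3, B2, A2, G2 — each down a 2nd from the last.
Extending down a 2nd: F2 → Eb2.
So cell 6 is Eb2 Ab2.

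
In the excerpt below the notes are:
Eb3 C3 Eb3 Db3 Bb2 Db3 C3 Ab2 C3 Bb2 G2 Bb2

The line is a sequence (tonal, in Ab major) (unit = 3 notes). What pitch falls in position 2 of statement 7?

Db2

The unit is 3 notes. Position-2 pitches of the 4 shown cells: C3, Bb2, Ab2, G2.
Each moves down a 2nd. Continuing: F2 → Eb2 → Db2.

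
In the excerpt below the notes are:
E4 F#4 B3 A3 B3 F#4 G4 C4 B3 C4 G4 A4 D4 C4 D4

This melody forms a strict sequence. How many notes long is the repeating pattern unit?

Try groups of 5 (3 cells in 15 notes):
E4 F#4 B3 A3 B3 | F#4 G4 C4 B3 C4 | G4 A4 D4 C4 D4
Every group is a transposition up a 2nd of the one before; no shorter unit works.

5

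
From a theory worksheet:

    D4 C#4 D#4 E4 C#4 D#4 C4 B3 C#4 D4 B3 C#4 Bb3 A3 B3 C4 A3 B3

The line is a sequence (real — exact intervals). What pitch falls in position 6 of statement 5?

The unit is 6 notes. Position-6 pitches of the 3 shown cells: D#4, C#4, B3.
Carrying that down a 2nd forward: A3 → G3.

G3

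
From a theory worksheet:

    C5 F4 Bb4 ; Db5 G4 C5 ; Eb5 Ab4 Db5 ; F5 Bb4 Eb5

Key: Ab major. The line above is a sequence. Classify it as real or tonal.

Every note is diatonic to Ab major.
Cell 1 has -7 semitones from note 1 to 2, but cell 2 has -6 — the interval quality changes while the contour stays the same, which is the hallmark of a tonal sequence.

tonal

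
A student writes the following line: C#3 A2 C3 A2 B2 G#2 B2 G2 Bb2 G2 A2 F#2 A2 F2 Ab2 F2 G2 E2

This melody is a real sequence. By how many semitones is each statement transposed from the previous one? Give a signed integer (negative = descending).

With a 6-note motive the entries are C#3, B2, A2, each down a 2nd from the previous.
C#3→B2 is 47 − 49 = -2 semitones.

-2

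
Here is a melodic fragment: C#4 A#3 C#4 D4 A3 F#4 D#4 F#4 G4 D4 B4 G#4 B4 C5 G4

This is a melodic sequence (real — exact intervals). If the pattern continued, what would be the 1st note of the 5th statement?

The unit is 5 notes. Position-1 pitches of the 3 shown cells: C#4, F#4, B4.
Carrying that up a 4th forward: E5 → A5.

A5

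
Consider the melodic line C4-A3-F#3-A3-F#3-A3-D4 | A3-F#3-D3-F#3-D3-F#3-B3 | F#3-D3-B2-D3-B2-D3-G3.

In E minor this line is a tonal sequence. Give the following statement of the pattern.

The 7-note cells begin on C4, A3, F#3 — each down a 3rd from the last.
So cell 4 is D3 B2 G2 B2 G2 B2 E3.

D3 B2 G2 B2 G2 B2 E3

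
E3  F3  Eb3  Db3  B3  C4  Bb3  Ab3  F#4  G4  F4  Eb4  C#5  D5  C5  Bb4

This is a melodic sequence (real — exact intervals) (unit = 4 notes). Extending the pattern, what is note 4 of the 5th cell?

The unit is 4 notes. Position-4 pitches of the 4 shown cells: Db3, Ab3, Eb4, Bb4.
Each moves up a 5th; the next is F5.

F5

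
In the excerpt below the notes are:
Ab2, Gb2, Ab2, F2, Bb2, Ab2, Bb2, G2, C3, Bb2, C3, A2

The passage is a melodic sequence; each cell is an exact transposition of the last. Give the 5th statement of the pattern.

With a 4-note motive the entries are Ab2, Bb2, C3, each up a 2nd from the previous.
Extending up a 2nd: D3 → E3.
Statement 5 starts on E3 and keeps the same exact contour: E3 D3 E3 C#3.

E3 D3 E3 C#3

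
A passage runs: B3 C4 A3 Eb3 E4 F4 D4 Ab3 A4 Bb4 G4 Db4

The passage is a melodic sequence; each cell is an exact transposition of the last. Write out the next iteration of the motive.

D5 Eb5 C5 Gb4

With a 4-note motive the entries are B3, E4, A4, each up a 4th from the previous.
Statement 4 starts on D5 and keeps the same exact contour: D5 Eb5 C5 Gb4.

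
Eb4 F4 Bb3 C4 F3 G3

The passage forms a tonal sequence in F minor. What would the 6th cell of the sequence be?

Db2 Eb2

The 2-note cells begin on Eb4, Bb3, F3 — each down a 4th from the last.
Extending down a 4th: C3 → G2 → Db2.
From Db2 the diatonic shape gives Db2 Eb2.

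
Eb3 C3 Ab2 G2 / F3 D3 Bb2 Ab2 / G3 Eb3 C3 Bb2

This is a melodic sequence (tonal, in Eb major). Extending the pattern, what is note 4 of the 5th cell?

Grouping in 4s, the 4th note of each cell is G2, Ab2, Bb2.
Carrying that up a 2nd forward: C3 → D3.

D3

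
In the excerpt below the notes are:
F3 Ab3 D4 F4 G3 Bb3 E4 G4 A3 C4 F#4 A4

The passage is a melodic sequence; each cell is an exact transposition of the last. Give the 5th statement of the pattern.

C#4 E4 A#4 C#5

With a 4-note motive the entries are F3, G3, A3, each up a 2nd from the previous.
Continuing the starts: B3 → C#4.
Statement 5 starts on C#4 and keeps the same exact contour: C#4 E4 A#4 C#5.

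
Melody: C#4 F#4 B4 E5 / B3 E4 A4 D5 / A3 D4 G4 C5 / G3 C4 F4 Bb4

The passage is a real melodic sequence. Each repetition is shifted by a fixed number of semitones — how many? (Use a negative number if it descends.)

Taking 4-note groups, the heads are C#4, B3, A3, G3: the pattern moves down a 2nd.
C#4 to B3 spans -2 semitones.

-2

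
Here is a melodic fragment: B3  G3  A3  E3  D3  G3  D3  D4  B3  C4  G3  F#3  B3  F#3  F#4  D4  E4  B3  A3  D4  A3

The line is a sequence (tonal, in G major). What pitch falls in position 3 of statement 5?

B4

The unit is 7 notes. Position-3 pitches of the 3 shown cells: A3, C4, E4.
Extending up a 3rd: G4 → B4.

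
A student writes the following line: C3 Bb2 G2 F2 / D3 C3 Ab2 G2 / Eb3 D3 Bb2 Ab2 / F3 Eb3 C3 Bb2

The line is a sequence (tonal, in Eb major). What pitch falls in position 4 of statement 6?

With 4-note cells, note 4 of each statement runs F2, G2, Ab2, Bb2.
Carrying that up a 2nd forward: C3 → D3.

D3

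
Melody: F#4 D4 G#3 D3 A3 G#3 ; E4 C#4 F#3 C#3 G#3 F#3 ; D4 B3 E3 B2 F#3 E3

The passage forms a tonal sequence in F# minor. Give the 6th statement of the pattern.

A3 F#3 B2 F#2 C#3 B2

With a 6-note motive the entries are F#4, E4, D4, each down a 2nd from the previous.
Continuing the starts: C#4 → B3 → A3.
Statement 6 starts on A3 and keeps the same diatonic contour: A3 F#3 B2 F#2 C#3 B2.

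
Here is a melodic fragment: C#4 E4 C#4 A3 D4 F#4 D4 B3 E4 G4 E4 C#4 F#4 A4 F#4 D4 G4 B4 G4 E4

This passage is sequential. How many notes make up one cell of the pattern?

4

There are 20 notes; a 4-note unit gives 5 cells:
C#4 E4 C#4 A3 | D4 F#4 D4 B3 | E4 G4 E4 C#4 | F#4 A4 F#4 D4 | G4 B4 G4 E4
Each cell is the previous one up a 2nd — so the unit is 4 notes.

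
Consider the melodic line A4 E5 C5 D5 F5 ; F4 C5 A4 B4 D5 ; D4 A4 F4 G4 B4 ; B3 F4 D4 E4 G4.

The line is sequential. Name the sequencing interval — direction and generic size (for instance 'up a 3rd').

down a 3rd

Unit = 5 notes; the statements start on A4, F4, D4, B3, moving down a 3rd each time.
From A4 to F4: down a 3rd.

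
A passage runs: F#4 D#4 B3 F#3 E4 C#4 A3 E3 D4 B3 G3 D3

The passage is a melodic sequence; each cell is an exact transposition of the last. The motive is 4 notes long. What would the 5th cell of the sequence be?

With a 4-note motive the entries are F#4, E4, D4, each down a 2nd from the previous.
Extending down a 2nd: C4 → Bb3.
Statement 5 starts on Bb3 and keeps the same exact contour: Bb3 G3 Eb3 Bb2.

Bb3 G3 Eb3 Bb2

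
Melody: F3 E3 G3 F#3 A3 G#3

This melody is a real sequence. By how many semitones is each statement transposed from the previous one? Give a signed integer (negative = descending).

2

Taking 2-note groups, the heads are F3, G3, A3: the pattern moves up a 2nd.
F3 to G3 spans +2 semitones.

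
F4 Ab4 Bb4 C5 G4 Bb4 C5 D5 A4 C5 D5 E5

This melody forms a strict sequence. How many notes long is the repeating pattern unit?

There are 12 notes; a 4-note unit gives 3 cells:
F4 Ab4 Bb4 C5 | G4 Bb4 C5 D5 | A4 C5 D5 E5
Every group is a transposition up a 2nd of the one before; no shorter unit works.

4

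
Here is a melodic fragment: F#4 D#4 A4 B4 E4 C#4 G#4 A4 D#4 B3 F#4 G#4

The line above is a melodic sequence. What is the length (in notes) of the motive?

Try groups of 4 (3 cells in 12 notes):
F#4 D#4 A4 B4 | E4 C#4 G#4 A4 | D#4 B3 F#4 G#4
Every group is a transposition down a 2nd of the one before; no shorter unit works.

4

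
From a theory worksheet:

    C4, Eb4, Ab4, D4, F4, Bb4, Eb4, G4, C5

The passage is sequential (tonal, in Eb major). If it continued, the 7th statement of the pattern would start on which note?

The 3-note cells begin on C4, D4, Eb4 — each up a 2nd from the last.
Extending the heads up a 2nd: F4 → G4 → Ab4 → Bb4.

Bb4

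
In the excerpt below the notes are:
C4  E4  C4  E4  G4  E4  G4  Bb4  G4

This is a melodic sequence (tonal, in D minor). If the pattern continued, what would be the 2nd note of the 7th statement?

The unit is 3 notes. Position-2 pitches of the 3 shown cells: E4, G4, Bb4.
Carrying that up a 3rd forward: D5 → F5 → A5 → C6.

C6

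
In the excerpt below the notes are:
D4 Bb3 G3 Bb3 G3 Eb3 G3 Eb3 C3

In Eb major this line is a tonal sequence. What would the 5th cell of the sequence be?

Taking 3-note groups, the heads are D4, Bb3, G3: the pattern moves down a 3rd.
Extending down a 3rd: Eb3 → C3.
Statement 5 starts on C3 and keeps the same diatonic contour: C3 Ab2 F2.

C3 Ab2 F2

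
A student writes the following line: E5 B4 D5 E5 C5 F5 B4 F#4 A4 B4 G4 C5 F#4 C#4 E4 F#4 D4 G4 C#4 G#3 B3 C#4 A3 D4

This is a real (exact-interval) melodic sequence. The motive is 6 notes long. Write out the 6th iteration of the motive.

D#3 A#2 C#3 D#3 B2 E3

With a 6-note motive the entries are E5, B4, F#4, C#4, each down a 4th from the previous.
Continuing the starts: G#3 → D#3.
So cell 6 is D#3 A#2 C#3 D#3 B2 E3.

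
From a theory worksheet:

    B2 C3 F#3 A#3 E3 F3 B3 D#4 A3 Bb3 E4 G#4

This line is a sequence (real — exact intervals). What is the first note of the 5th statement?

G4

With a 4-note motive the entries are B2, E3, A3, each up a 4th from the previous.
Continuing: D4 → G4. Statement 5 starts on G4.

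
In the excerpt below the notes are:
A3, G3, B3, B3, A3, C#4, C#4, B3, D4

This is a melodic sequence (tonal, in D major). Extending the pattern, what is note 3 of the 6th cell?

The unit is 3 notes. Position-3 pitches of the 3 shown cells: B3, C#4, D4.
Extending up a 2nd: E4 → F#4 → G4.

G4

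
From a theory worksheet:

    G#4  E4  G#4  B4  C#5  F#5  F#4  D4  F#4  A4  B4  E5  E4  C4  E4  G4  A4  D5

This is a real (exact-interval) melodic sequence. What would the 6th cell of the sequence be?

Bb3 Gb3 Bb3 Db4 Eb4 Ab4

Taking 6-note groups, the heads are G#4, F#4, E4: the pattern moves down a 2nd.
Extending down a 2nd: D4 → C4 → Bb3.
Statement 6 starts on Bb3 and keeps the same exact contour: Bb3 Gb3 Bb3 Db4 Eb4 Ab4.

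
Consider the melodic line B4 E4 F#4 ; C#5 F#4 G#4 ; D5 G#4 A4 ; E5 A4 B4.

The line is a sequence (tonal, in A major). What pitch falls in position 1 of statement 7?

A5

The unit is 3 notes. Position-1 pitches of the 4 shown cells: B4, C#5, D5, E5.
Each moves up a 2nd. Continuing: F#5 → G#5 → A5.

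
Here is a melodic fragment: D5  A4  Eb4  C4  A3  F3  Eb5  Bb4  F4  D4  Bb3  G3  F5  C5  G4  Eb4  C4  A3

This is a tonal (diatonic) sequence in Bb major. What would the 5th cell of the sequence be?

A5 Eb5 Bb4 G4 Eb4 C4

With a 6-note motive the entries are D5, Eb5, F5, each up a 2nd from the previous.
Extending up a 2nd: G5 → A5.
From A5 the diatonic shape gives A5 Eb5 Bb4 G4 Eb4 C4.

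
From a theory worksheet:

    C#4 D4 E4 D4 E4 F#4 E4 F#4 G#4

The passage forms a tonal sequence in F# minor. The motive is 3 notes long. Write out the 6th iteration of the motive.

A4 B4 C#5

Unit = 3 notes; the statements start on C#4, D4, E4, moving up a 2nd each time.
Continuing the starts: F#4 → G#4 → A4.
From A4 the diatonic shape gives A4 B4 C#5.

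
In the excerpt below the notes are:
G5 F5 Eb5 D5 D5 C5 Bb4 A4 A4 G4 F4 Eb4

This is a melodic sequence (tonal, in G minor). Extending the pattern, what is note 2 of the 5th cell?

A3

The unit is 4 notes. Position-2 pitches of the 3 shown cells: F5, C5, G4.
Extending down a 4th: D4 → A3.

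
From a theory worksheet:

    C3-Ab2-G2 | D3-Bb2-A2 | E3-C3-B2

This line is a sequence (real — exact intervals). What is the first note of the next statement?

F#3

The 3-note cells begin on C3, D3, E3 — each up a 2nd from the last.
The next head, up a 2nd from E3, is F#3.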